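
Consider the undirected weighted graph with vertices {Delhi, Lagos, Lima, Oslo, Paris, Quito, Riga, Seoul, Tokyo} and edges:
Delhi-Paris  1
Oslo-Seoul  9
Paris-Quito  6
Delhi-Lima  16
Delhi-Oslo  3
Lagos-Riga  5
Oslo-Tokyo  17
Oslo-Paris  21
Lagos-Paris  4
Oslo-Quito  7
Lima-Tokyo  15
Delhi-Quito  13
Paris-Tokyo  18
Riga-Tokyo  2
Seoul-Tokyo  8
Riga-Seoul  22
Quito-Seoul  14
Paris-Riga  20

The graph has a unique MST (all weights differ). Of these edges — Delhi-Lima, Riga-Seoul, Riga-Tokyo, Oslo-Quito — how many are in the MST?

Sort edges by weight, then run Kruskal:
Delhi-Paris (1): add — endpoints in different components.
Riga-Tokyo (2): add — endpoints in different components.
Delhi-Oslo (3): add — endpoints in different components.
Lagos-Paris (4): add — endpoints in different components.
Lagos-Riga (5): add — endpoints in different components.
Paris-Quito (6): add — endpoints in different components.
Oslo-Quito (7): skip — Oslo and Quito already connected.
Seoul-Tokyo (8): add — endpoints in different components.
Oslo-Seoul (9): skip — Seoul and Oslo already connected.
Delhi-Quito (13): skip — Delhi and Quito already connected.
Quito-Seoul (14): skip — Seoul and Quito already connected.
Lima-Tokyo (15): add — endpoints in different components.
MST edge set: {Delhi-Paris, Riga-Tokyo, Delhi-Oslo, Lagos-Paris, Lagos-Riga, Paris-Quito, Seoul-Tokyo, Lima-Tokyo}.
Of the listed edges, {Riga-Tokyo} are in the MST → 1.

1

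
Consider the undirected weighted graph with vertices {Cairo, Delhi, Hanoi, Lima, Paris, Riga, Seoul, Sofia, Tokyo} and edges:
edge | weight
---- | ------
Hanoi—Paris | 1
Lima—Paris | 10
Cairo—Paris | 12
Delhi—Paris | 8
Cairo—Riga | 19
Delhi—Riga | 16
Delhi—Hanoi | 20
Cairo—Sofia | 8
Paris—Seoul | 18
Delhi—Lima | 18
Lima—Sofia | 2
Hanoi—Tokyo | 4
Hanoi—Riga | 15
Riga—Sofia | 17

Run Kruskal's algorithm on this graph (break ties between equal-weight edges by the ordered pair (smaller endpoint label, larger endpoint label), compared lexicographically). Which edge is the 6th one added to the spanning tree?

Kruskal: consider edges lightest-first.
Hanoi—Paris (1): add — endpoints in different components.
Lima—Sofia (2): add — endpoints in different components.
Hanoi—Tokyo (4): add — endpoints in different components.
Cairo—Sofia (8): add — endpoints in different components.
Delhi—Paris (8): add — endpoints in different components.
Lima—Paris (10): add — endpoints in different components.
Cairo—Paris (12): skip — Paris and Cairo already connected.
Hanoi—Riga (15): add — endpoints in different components.
Delhi—Riga (16): skip — Riga and Delhi already connected.
Riga—Sofia (17): skip — Sofia and Riga already connected.
Delhi—Lima (18): skip — Delhi and Lima already connected.
Paris—Seoul (18): add — endpoints in different components.
The 6th edge added is Lima—Paris.

Lima-Paris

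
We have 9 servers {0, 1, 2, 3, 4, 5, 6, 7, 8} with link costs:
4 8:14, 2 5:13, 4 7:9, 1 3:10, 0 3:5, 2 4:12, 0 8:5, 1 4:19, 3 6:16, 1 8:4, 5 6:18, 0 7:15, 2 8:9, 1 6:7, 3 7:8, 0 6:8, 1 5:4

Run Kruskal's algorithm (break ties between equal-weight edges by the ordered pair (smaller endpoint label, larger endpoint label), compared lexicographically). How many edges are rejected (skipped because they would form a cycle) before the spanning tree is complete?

Kruskal's algorithm — process edges by increasing weight (ties by edge label):
1 5 (4): add — endpoints in different components.
1 8 (4): add — endpoints in different components.
0 3 (5): add — endpoints in different components.
0 8 (5): add — endpoints in different components.
1 6 (7): add — endpoints in different components.
0 6 (8): skip — 0 and 6 already connected.
3 7 (8): add — endpoints in different components.
2 8 (9): add — endpoints in different components.
4 7 (9): add — endpoints in different components.
Edges rejected before the tree was complete: 1.

1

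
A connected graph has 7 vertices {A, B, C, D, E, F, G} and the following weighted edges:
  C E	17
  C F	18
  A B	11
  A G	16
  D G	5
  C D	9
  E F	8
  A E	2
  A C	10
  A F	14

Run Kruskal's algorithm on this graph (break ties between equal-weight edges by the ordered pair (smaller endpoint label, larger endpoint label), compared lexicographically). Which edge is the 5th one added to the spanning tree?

A-C

Sort edges by weight, then run Kruskal:
A E (2): add — endpoints in different components.
D G (5): add — endpoints in different components.
E F (8): add — endpoints in different components.
C D (9): add — endpoints in different components.
A C (10): add — endpoints in different components.
A B (11): add — endpoints in different components.
The 5th edge added is A C.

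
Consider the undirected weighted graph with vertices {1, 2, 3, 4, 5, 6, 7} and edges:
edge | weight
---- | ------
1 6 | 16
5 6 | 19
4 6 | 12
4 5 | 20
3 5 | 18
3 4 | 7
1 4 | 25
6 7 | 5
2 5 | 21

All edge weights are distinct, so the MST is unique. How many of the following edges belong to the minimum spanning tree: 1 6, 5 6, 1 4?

Sort edges by weight, then run Kruskal:
6 7 (5): add. Components now {1} {2} {3} {4} {5} {6,7}
3 4 (7): add. Components now {1} {2} {3,4} {5} {6,7}
4 6 (12): add. Components now {1} {2} {3,4,6,7} {5}
1 6 (16): add. Components now {1,3,4,6,7} {2} {5}
3 5 (18): add. Components now {1,3,4,5,6,7} {2}
5 6 (19): skip — 5 and 6 already connected.
4 5 (20): skip — 4 and 5 already connected.
2 5 (21): add. Components now {1,2,3,4,5,6,7}
MST edge set: {6 7, 3 4, 4 6, 1 6, 3 5, 2 5}.
Of the listed edges, {1 6} are in the MST → 1.

1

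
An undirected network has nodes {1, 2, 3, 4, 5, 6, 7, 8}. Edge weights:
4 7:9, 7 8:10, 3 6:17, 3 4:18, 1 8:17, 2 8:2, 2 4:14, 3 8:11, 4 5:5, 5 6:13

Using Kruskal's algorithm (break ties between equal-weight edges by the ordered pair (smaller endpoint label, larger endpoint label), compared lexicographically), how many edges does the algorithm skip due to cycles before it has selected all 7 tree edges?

1

Kruskal's algorithm — process edges by increasing weight (ties by edge label):
2 8 (2): add — endpoints in different components.
4 5 (5): add — endpoints in different components.
4 7 (9): add — endpoints in different components.
7 8 (10): add — endpoints in different components.
3 8 (11): add — endpoints in different components.
5 6 (13): add — endpoints in different components.
2 4 (14): skip — 2 and 4 already connected.
1 8 (17): add — endpoints in different components.
Edges rejected before the tree was complete: 1.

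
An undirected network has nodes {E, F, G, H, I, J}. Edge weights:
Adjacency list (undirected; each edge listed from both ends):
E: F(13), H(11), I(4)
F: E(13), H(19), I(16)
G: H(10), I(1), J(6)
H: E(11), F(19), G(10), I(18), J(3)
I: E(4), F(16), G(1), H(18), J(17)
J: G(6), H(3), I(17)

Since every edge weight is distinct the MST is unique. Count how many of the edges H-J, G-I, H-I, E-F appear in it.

3

Sort edges by weight, then run Kruskal:
G-I (1): add. Components now {E} {F} {G,I} {H} {J}
H-J (3): add. Components now {E} {F} {G,I} {H,J}
E-I (4): add. Components now {E,G,I} {F} {H,J}
G-J (6): add. Components now {E,G,H,I,J} {F}
G-H (10): skip — G and H already connected.
E-H (11): skip — E and H already connected.
E-F (13): add. Components now {E,F,G,H,I,J}
MST edge set: {G-I, H-J, E-I, G-J, E-F}.
Of the listed edges, {H-J, G-I, E-F} are in the MST → 3.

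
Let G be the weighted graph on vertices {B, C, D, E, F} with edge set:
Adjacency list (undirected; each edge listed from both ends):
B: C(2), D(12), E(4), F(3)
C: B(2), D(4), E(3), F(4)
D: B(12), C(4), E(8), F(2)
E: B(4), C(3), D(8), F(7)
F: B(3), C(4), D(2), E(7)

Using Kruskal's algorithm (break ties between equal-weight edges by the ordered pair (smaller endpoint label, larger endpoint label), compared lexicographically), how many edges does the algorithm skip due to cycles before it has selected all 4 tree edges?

Sort edges by weight, then run Kruskal:
B-C (2): add. Components now {B,C} {D} {E} {F}
D-F (2): add. Components now {B,C} {D,F} {E}
B-F (3): add. Components now {B,C,D,F} {E}
C-E (3): add. Components now {B,C,D,E,F}
Edges rejected before the tree was complete: 0.

0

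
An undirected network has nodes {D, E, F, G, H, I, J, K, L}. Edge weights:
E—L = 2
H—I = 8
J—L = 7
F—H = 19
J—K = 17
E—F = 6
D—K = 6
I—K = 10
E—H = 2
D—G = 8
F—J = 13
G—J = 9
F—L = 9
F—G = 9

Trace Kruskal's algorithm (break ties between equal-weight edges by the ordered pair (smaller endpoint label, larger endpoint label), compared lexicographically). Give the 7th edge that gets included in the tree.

Sort edges by weight, then run Kruskal:
E—H (2): add — endpoints in different components.
E—L (2): add — endpoints in different components.
D—K (6): add — endpoints in different components.
E—F (6): add — endpoints in different components.
J—L (7): add — endpoints in different components.
D—G (8): add — endpoints in different components.
H—I (8): add — endpoints in different components.
F—G (9): add — endpoints in different components.
The 7th edge added is H—I.

H-I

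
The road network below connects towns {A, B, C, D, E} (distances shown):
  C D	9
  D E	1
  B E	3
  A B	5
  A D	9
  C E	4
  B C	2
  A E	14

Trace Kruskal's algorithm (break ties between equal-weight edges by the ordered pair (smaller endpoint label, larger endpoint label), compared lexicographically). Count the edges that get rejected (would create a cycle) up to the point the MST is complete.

1

Kruskal: consider edges lightest-first.
D E (1): add — endpoints in different components.
B C (2): add — endpoints in different components.
B E (3): add — endpoints in different components.
C E (4): skip — C and E already connected.
A B (5): add — endpoints in different components.
Edges rejected before the tree was complete: 1.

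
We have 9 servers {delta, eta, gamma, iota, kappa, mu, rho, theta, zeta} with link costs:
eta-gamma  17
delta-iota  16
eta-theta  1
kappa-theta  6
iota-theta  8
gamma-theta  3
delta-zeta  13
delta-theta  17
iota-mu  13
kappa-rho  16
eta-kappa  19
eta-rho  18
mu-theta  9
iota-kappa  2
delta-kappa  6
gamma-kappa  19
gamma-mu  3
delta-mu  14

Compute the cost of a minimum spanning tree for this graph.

Sort edges by weight, then run Kruskal:
eta-theta (1): add — endpoints in different components.
iota-kappa (2): add — endpoints in different components.
gamma-mu (3): add — endpoints in different components.
gamma-theta (3): add — endpoints in different components.
delta-kappa (6): add — endpoints in different components.
kappa-theta (6): add — endpoints in different components.
iota-theta (8): skip — iota and theta already connected.
mu-theta (9): skip — mu and theta already connected.
delta-zeta (13): add — endpoints in different components.
iota-mu (13): skip — iota and mu already connected.
delta-mu (14): skip — mu and delta already connected.
delta-iota (16): skip — iota and delta already connected.
kappa-rho (16): add — endpoints in different components.
MST edges: eta-theta, iota-kappa, gamma-mu, gamma-theta, delta-kappa, kappa-theta, delta-zeta, kappa-rho; total weight 1+2+3+3+6+6+13+16 = 50.

50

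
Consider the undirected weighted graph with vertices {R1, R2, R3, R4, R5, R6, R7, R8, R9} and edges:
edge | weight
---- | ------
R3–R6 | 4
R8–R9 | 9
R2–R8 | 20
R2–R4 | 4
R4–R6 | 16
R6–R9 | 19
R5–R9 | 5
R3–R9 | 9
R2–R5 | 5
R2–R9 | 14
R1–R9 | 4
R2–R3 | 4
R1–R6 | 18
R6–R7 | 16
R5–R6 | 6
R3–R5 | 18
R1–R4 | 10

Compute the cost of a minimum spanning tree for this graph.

51

Prim, starting at R8.
Step 1: cheapest edge leaving the tree is R8–R9 (9); add R9.
Step 2: cheapest edge leaving the tree is R1–R9 (4); add R1.
Step 3: cheapest edge leaving the tree is R5–R9 (5); add R5.
Step 4: cheapest edge leaving the tree is R2–R5 (5); add R2.
Step 5: cheapest edge leaving the tree is R2–R3 (4); add R3.
Step 6: cheapest edge leaving the tree is R2–R4 (4); add R4.
Step 7: cheapest edge leaving the tree is R3–R6 (4); add R6.
Step 8: cheapest edge leaving the tree is R6–R7 (16); add R7.
MST edges: R8–R9, R1–R9, R5–R9, R2–R5, R2–R3, R2–R4, R3–R6, R6–R7; total weight 9+4+5+5+4+4+4+16 = 51.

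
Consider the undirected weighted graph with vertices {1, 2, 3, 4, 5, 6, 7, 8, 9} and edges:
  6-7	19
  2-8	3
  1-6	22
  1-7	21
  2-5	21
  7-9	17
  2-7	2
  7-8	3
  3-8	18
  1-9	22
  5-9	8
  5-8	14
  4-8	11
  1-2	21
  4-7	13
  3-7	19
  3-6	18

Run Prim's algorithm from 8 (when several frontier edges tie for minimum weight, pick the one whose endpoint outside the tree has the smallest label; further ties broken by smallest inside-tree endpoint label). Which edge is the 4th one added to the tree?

Prim's algorithm from 8:
Step 1: cheapest edge leaving the tree is 2-8 (3); add 2.
Step 2: cheapest edge leaving the tree is 2-7 (2); add 7.
Step 3: cheapest edge leaving the tree is 4-8 (11); add 4.
Step 4: cheapest edge leaving the tree is 5-8 (14); add 5.
Step 5: cheapest edge leaving the tree is 5-9 (8); add 9.
Step 6: cheapest edge leaving the tree is 3-8 (18); add 3.
Step 7: cheapest edge leaving the tree is 3-6 (18); add 6.
Step 8: cheapest edge leaving the tree is 1-2 (21); add 1.
The 4th edge added is 5-8.

5-8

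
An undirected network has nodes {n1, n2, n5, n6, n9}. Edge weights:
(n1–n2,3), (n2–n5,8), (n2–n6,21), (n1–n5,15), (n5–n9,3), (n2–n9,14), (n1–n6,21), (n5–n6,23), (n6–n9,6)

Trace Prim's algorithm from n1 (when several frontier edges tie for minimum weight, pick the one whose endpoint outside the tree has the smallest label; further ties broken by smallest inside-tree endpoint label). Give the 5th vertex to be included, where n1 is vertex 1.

Prim, starting at n1.
Step 1: cheapest edge leaving the tree is n1–n2 (3); add n2.
Step 2: cheapest edge leaving the tree is n2–n5 (8); add n5.
Step 3: cheapest edge leaving the tree is n5–n9 (3); add n9.
Step 4: cheapest edge leaving the tree is n6–n9 (6); add n6.
Vertex order: n1, n2, n5, n9, n6. The 5th vertex is n6.

n6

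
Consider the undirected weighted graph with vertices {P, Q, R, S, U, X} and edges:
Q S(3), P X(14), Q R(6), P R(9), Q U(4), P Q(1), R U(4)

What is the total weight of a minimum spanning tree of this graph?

26

Prim, starting at Q.
Step 1: cheapest edge leaving the tree is P Q (1); add P.
Step 2: cheapest edge leaving the tree is Q S (3); add S.
Step 3: cheapest edge leaving the tree is Q U (4); add U.
Step 4: cheapest edge leaving the tree is R U (4); add R.
Step 5: cheapest edge leaving the tree is P X (14); add X.
MST edges: P Q, Q S, Q U, R U, P X; total weight 1+3+4+4+14 = 26.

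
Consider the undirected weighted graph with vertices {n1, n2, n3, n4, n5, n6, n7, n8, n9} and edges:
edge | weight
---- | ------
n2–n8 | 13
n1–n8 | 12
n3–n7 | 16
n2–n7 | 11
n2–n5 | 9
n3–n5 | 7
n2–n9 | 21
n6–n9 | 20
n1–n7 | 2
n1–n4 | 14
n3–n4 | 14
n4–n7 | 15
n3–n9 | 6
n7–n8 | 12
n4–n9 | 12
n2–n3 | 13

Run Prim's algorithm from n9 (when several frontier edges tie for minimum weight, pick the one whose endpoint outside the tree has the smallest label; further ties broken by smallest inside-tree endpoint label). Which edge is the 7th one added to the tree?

Grow the tree from n9 using Prim:
Step 1: cheapest edge leaving the tree is n3–n9 (6); add n3.
Step 2: cheapest edge leaving the tree is n3–n5 (7); add n5.
Step 3: cheapest edge leaving the tree is n2–n5 (9); add n2.
Step 4: cheapest edge leaving the tree is n2–n7 (11); add n7.
Step 5: cheapest edge leaving the tree is n1–n7 (2); add n1.
Step 6: cheapest edge leaving the tree is n4–n9 (12); add n4.
Step 7: cheapest edge leaving the tree is n1–n8 (12); add n8.
Step 8: cheapest edge leaving the tree is n6–n9 (20); add n6.
The 7th edge added is n1–n8.

n1-n8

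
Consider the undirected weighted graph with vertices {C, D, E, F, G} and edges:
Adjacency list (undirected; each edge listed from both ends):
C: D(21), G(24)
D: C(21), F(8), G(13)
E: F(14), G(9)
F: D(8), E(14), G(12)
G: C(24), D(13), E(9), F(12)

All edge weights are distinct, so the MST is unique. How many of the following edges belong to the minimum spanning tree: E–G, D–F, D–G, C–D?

Kruskal's algorithm — process edges by increasing weight (ties by edge label):
D–F (8): add. Components now {C} {D,F} {E} {G}
E–G (9): add. Components now {C} {D,F} {E,G}
F–G (12): add. Components now {C} {D,E,F,G}
D–G (13): skip — D and G already connected.
E–F (14): skip — E and F already connected.
C–D (21): add. Components now {C,D,E,F,G}
MST edge set: {D–F, E–G, F–G, C–D}.
Of the listed edges, {E–G, D–F, C–D} are in the MST → 3.

3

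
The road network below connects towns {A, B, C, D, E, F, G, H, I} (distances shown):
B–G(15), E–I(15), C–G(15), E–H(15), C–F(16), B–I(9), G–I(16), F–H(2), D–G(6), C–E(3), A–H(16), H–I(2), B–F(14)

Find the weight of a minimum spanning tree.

Prim, starting at D.
Step 1: cheapest edge leaving the tree is D–G (6); add G.
Step 2: cheapest edge leaving the tree is B–G (15); add B.
Step 3: cheapest edge leaving the tree is B–I (9); add I.
Step 4: cheapest edge leaving the tree is H–I (2); add H.
Step 5: cheapest edge leaving the tree is F–H (2); add F.
Step 6: cheapest edge leaving the tree is C–G (15); add C.
Step 7: cheapest edge leaving the tree is C–E (3); add E.
Step 8: cheapest edge leaving the tree is A–H (16); add A.
MST edges: D–G, B–G, B–I, H–I, F–H, C–G, C–E, A–H; total weight 6+15+9+2+2+15+3+16 = 68.

68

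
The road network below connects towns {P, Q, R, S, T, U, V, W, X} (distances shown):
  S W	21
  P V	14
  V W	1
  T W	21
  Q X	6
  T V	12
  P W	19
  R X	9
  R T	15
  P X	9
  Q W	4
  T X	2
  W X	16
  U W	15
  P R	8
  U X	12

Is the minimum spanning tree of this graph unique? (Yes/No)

No

Sort edges by weight, then run Kruskal:
V W (1): add — endpoints in different components.
T X (2): add — endpoints in different components.
Q W (4): add — endpoints in different components.
Q X (6): add — endpoints in different components.
P R (8): add — endpoints in different components.
P X (9): add — endpoints in different components.
R X (9): skip — R and X already connected.
T V (12): skip — V and T already connected.
U X (12): add — endpoints in different components.
P V (14): skip — V and P already connected.
R T (15): skip — R and T already connected.
U W (15): skip — U and W already connected.
W X (16): skip — W and X already connected.
P W (19): skip — P and W already connected.
S W (21): add — endpoints in different components.
Non-tree edge R X has weight 9, equal to the heaviest edge on its tree cycle — swapping gives another MST of the same weight. Not unique.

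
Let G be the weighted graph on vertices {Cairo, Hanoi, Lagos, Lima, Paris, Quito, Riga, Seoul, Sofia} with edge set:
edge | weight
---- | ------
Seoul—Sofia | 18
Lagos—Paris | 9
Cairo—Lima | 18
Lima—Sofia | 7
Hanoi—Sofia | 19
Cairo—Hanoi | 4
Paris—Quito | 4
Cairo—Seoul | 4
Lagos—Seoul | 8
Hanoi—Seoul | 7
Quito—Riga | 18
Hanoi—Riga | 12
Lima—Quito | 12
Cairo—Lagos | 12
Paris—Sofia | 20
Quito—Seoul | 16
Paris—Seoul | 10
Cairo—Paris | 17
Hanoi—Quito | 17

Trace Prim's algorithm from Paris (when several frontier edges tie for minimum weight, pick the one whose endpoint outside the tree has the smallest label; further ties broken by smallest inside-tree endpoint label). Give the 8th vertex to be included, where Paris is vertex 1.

Grow the tree from Paris using Prim:
Step 1: cheapest edge leaving the tree is Paris—Quito (4); add Quito.
Step 2: cheapest edge leaving the tree is Lagos—Paris (9); add Lagos.
Step 3: cheapest edge leaving the tree is Lagos—Seoul (8); add Seoul.
Step 4: cheapest edge leaving the tree is Cairo—Seoul (4); add Cairo.
Step 5: cheapest edge leaving the tree is Cairo—Hanoi (4); add Hanoi.
Step 6: cheapest edge leaving the tree is Lima—Quito (12); add Lima.
Step 7: cheapest edge leaving the tree is Lima—Sofia (7); add Sofia.
Step 8: cheapest edge leaving the tree is Hanoi—Riga (12); add Riga.
Vertex order: Paris, Quito, Lagos, Seoul, Cairo, Hanoi, Lima, Sofia, Riga. The 8th vertex is Sofia.

Sofia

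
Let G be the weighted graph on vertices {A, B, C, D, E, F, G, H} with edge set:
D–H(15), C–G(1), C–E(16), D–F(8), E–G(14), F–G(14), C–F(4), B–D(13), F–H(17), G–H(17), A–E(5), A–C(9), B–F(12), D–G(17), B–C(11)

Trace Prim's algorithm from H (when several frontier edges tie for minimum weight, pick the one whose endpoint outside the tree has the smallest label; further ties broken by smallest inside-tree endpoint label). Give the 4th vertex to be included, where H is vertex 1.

C

Prim's algorithm from H:
Step 1: cheapest edge leaving the tree is D–H (15); add D.
Step 2: cheapest edge leaving the tree is D–F (8); add F.
Step 3: cheapest edge leaving the tree is C–F (4); add C.
Step 4: cheapest edge leaving the tree is C–G (1); add G.
Step 5: cheapest edge leaving the tree is A–C (9); add A.
Step 6: cheapest edge leaving the tree is A–E (5); add E.
Step 7: cheapest edge leaving the tree is B–C (11); add B.
Vertex order: H, D, F, C, G, A, E, B. The 4th vertex is C.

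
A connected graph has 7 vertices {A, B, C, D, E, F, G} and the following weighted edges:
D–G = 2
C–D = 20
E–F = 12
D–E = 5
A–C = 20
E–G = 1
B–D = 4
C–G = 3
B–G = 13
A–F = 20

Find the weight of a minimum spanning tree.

42

Kruskal: consider edges lightest-first.
E–G (1): add. Components now {A} {B} {C} {D} {E,G} {F}
D–G (2): add. Components now {A} {B} {C} {D,E,G} {F}
C–G (3): add. Components now {A} {B} {C,D,E,G} {F}
B–D (4): add. Components now {A} {B,C,D,E,G} {F}
D–E (5): skip — D and E already connected.
E–F (12): add. Components now {A} {B,C,D,E,F,G}
B–G (13): skip — B and G already connected.
A–C (20): add. Components now {A,B,C,D,E,F,G}
MST edges: E–G, D–G, C–G, B–D, E–F, A–C; total weight 1+2+3+4+12+20 = 42.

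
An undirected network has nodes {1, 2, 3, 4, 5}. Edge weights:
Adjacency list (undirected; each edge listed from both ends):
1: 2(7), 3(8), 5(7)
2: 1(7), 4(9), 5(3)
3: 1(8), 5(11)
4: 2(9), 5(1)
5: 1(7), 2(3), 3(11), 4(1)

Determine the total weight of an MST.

19

Prim, starting at 3.
Step 1: frontier [1 3 8, 3 5 11] → take 1 3 (8); add 1.
Step 2: frontier [1 2 7, 1 5 7, 3 5 11] → take 1 2 (7); add 2.
Step 3: frontier [1 5 7, 2 5 3, 2 4 9, 3 5 11] → take 2 5 (3); add 5.
Step 4: frontier [2 4 9, 4 5 1] → take 4 5 (1); add 4.
MST edges: 1 3, 1 2, 2 5, 4 5; total weight 8+7+3+1 = 19.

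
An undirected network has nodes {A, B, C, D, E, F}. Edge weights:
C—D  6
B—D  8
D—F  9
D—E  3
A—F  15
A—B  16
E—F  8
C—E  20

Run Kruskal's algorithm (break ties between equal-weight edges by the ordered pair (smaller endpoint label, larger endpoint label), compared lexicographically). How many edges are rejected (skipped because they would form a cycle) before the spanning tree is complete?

Sort edges by weight, then run Kruskal:
D—E (3): add — endpoints in different components.
C—D (6): add — endpoints in different components.
B—D (8): add — endpoints in different components.
E—F (8): add — endpoints in different components.
D—F (9): skip — D and F already connected.
A—F (15): add — endpoints in different components.
Edges rejected before the tree was complete: 1.

1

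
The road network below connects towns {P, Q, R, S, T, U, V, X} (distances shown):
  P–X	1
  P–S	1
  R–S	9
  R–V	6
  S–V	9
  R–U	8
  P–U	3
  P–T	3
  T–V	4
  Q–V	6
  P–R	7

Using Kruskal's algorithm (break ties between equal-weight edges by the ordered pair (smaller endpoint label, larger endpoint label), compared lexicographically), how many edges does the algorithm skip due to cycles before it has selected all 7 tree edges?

0

Sort edges by weight, then run Kruskal:
P–S (1): add — endpoints in different components.
P–X (1): add — endpoints in different components.
P–T (3): add — endpoints in different components.
P–U (3): add — endpoints in different components.
T–V (4): add — endpoints in different components.
Q–V (6): add — endpoints in different components.
R–V (6): add — endpoints in different components.
Edges rejected before the tree was complete: 0.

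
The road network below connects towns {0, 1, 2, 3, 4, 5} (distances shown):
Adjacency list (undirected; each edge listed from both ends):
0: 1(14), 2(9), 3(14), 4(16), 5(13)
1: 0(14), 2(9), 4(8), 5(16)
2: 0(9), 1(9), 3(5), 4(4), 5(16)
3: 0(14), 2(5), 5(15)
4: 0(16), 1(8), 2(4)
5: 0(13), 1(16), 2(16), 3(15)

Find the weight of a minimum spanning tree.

Sort edges by weight, then run Kruskal:
2—4 (4): add — endpoints in different components.
2—3 (5): add — endpoints in different components.
1—4 (8): add — endpoints in different components.
0—2 (9): add — endpoints in different components.
1—2 (9): skip — 1 and 2 already connected.
0—5 (13): add — endpoints in different components.
MST edges: 2—4, 2—3, 1—4, 0—2, 0—5; total weight 4+5+8+9+13 = 39.

39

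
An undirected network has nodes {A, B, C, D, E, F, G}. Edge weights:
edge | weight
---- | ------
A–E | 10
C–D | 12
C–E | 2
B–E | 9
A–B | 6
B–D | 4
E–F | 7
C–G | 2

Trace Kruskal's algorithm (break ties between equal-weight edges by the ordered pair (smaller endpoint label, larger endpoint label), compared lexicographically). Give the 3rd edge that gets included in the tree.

Kruskal's algorithm — process edges by increasing weight (ties by edge label):
C–E (2): add — endpoints in different components.
C–G (2): add — endpoints in different components.
B–D (4): add — endpoints in different components.
A–B (6): add — endpoints in different components.
E–F (7): add — endpoints in different components.
B–E (9): add — endpoints in different components.
The 3rd edge added is B–D.

B-D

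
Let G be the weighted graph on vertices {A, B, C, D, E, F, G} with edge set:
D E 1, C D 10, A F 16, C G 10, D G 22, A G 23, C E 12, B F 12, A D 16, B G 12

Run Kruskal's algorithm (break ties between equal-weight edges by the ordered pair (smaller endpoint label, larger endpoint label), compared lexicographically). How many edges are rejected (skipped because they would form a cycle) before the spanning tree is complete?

Kruskal's algorithm — process edges by increasing weight (ties by edge label):
D E (1): add — endpoints in different components.
C D (10): add — endpoints in different components.
C G (10): add — endpoints in different components.
B F (12): add — endpoints in different components.
B G (12): add — endpoints in different components.
C E (12): skip — C and E already connected.
A D (16): add — endpoints in different components.
Edges rejected before the tree was complete: 1.

1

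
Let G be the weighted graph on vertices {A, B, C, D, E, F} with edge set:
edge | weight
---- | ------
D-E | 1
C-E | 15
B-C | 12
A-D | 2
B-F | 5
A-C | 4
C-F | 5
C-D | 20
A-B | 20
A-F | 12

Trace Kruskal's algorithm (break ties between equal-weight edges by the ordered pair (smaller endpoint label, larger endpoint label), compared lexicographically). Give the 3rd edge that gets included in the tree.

A-C

Kruskal's algorithm — process edges by increasing weight (ties by edge label):
D-E (1): add. Components now {A} {B} {C} {D,E} {F}
A-D (2): add. Components now {A,D,E} {B} {C} {F}
A-C (4): add. Components now {A,C,D,E} {B} {F}
B-F (5): add. Components now {A,C,D,E} {B,F}
C-F (5): add. Components now {A,B,C,D,E,F}
The 3rd edge added is A-C.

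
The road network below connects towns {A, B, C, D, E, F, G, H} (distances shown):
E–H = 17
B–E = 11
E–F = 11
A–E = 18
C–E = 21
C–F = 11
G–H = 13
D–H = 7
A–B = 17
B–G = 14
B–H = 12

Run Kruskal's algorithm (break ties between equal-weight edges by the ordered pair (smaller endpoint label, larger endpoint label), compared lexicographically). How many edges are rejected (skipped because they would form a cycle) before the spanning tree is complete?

Kruskal: consider edges lightest-first.
D–H (7): add — endpoints in different components.
B–E (11): add — endpoints in different components.
C–F (11): add — endpoints in different components.
E–F (11): add — endpoints in different components.
B–H (12): add — endpoints in different components.
G–H (13): add — endpoints in different components.
B–G (14): skip — B and G already connected.
A–B (17): add — endpoints in different components.
Edges rejected before the tree was complete: 1.

1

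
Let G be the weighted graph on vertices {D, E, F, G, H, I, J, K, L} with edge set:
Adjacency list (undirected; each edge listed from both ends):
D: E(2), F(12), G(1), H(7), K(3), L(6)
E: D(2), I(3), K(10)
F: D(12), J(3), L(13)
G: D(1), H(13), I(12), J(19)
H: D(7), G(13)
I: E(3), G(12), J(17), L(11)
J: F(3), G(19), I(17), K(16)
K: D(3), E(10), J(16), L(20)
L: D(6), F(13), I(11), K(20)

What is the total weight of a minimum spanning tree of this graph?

Prim's algorithm from J:
Step 1: cheapest edge leaving the tree is F–J (3); add F.
Step 2: cheapest edge leaving the tree is D–F (12); add D.
Step 3: cheapest edge leaving the tree is D–G (1); add G.
Step 4: cheapest edge leaving the tree is D–E (2); add E.
Step 5: cheapest edge leaving the tree is E–I (3); add I.
Step 6: cheapest edge leaving the tree is D–K (3); add K.
Step 7: cheapest edge leaving the tree is D–L (6); add L.
Step 8: cheapest edge leaving the tree is D–H (7); add H.
MST edges: F–J, D–F, D–G, D–E, E–I, D–K, D–L, D–H; total weight 3+12+1+2+3+3+6+7 = 37.

37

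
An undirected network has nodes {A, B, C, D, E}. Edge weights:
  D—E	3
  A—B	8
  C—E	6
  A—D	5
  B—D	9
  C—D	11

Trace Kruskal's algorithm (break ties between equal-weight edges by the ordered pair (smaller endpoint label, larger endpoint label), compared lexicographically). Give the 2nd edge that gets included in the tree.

A-D

Sort edges by weight, then run Kruskal:
D—E (3): add. Components now {A} {B} {C} {D,E}
A—D (5): add. Components now {A,D,E} {B} {C}
C—E (6): add. Components now {A,C,D,E} {B}
A—B (8): add. Components now {A,B,C,D,E}
The 2nd edge added is A—D.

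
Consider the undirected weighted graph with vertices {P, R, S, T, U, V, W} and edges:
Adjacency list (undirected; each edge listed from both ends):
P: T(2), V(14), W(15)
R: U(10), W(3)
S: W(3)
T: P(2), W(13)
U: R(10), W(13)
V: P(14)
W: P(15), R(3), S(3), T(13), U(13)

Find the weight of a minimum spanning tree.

Prim's algorithm from P:
Step 1: cheapest edge leaving the tree is P T (2); add T.
Step 2: cheapest edge leaving the tree is T W (13); add W.
Step 3: cheapest edge leaving the tree is R W (3); add R.
Step 4: cheapest edge leaving the tree is S W (3); add S.
Step 5: cheapest edge leaving the tree is R U (10); add U.
Step 6: cheapest edge leaving the tree is P V (14); add V.
MST edges: P T, T W, R W, S W, R U, P V; total weight 2+13+3+3+10+14 = 45.

45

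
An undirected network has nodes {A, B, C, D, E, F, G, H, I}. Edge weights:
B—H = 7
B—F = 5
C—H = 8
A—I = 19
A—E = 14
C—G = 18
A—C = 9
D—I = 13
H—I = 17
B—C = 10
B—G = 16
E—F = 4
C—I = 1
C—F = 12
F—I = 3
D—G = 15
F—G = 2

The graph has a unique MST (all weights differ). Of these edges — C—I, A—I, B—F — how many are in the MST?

Kruskal: consider edges lightest-first.
C—I (1): add — endpoints in different components.
F—G (2): add — endpoints in different components.
F—I (3): add — endpoints in different components.
E—F (4): add — endpoints in different components.
B—F (5): add — endpoints in different components.
B—H (7): add — endpoints in different components.
C—H (8): skip — C and H already connected.
A—C (9): add — endpoints in different components.
B—C (10): skip — B and C already connected.
C—F (12): skip — C and F already connected.
D—I (13): add — endpoints in different components.
MST edge set: {C—I, F—G, F—I, E—F, B—F, B—H, A—C, D—I}.
Of the listed edges, {C—I, B—F} are in the MST → 2.

2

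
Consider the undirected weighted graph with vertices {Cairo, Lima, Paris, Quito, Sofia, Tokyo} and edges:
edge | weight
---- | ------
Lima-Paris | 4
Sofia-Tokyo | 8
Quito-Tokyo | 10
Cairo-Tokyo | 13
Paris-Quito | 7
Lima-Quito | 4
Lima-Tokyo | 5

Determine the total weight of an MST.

34

Sort edges by weight, then run Kruskal:
Lima-Paris (4): add. Components now {Sofia} {Tokyo} {Cairo} {Lima,Paris} {Quito}
Lima-Quito (4): add. Components now {Sofia} {Tokyo} {Cairo} {Lima,Paris,Quito}
Lima-Tokyo (5): add. Components now {Sofia} {Lima,Paris,Quito,Tokyo} {Cairo}
Paris-Quito (7): skip — Quito and Paris already connected.
Sofia-Tokyo (8): add. Components now {Lima,Paris,Quito,Sofia,Tokyo} {Cairo}
Quito-Tokyo (10): skip — Tokyo and Quito already connected.
Cairo-Tokyo (13): add. Components now {Cairo,Lima,Paris,Quito,Sofia,Tokyo}
MST edges: Lima-Paris, Lima-Quito, Lima-Tokyo, Sofia-Tokyo, Cairo-Tokyo; total weight 4+4+5+8+13 = 34.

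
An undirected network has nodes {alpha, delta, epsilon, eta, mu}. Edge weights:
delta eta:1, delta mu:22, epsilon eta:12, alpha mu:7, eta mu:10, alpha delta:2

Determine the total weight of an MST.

Prim, starting at mu.
Step 1: frontier [alpha mu 7, eta mu 10, delta mu 22] → take alpha mu (7); add alpha.
Step 2: frontier [alpha delta 2, eta mu 10, delta mu 22] → take alpha delta (2); add delta.
Step 3: frontier [delta eta 1, eta mu 10] → take delta eta (1); add eta.
Step 4: frontier [epsilon eta 12] → take epsilon eta (12); add epsilon.
MST edges: alpha mu, alpha delta, delta eta, epsilon eta; total weight 7+2+1+12 = 22.

22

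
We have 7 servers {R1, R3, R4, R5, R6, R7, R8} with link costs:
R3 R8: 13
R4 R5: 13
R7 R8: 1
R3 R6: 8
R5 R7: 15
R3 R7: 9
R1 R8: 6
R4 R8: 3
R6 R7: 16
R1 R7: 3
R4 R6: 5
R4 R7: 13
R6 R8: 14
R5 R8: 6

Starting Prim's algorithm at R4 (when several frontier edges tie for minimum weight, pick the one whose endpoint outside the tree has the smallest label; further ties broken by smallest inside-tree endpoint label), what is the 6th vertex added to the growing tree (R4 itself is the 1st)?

R5

Prim, starting at R4.
Step 1: cheapest edge leaving the tree is R4 R8 (3); add R8.
Step 2: cheapest edge leaving the tree is R7 R8 (1); add R7.
Step 3: cheapest edge leaving the tree is R1 R7 (3); add R1.
Step 4: cheapest edge leaving the tree is R4 R6 (5); add R6.
Step 5: cheapest edge leaving the tree is R5 R8 (6); add R5.
Step 6: cheapest edge leaving the tree is R3 R6 (8); add R3.
Vertex order: R4, R8, R7, R1, R6, R5, R3. The 6th vertex is R5.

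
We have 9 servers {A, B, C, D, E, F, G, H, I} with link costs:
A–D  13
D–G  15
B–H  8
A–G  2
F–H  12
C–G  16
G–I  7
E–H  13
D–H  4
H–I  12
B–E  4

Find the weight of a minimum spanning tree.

65

Prim, starting at G.
Step 1: frontier [A–G 2, G–I 7, D–G 15, C–G 16] → take A–G (2); add A.
Step 2: frontier [A–D 13, G–I 7, D–G 15, C–G 16] → take G–I (7); add I.
Step 3: frontier [A–D 13, D–G 15, C–G 16, H–I 12] → take H–I (12); add H.
Step 4: frontier [A–D 13, D–G 15, C–G 16, D–H 4, B–H 8, F–H 12, E–H 13] → take D–H (4); add D.
Step 5: frontier [C–G 16, B–H 8, F–H 12, E–H 13] → take B–H (8); add B.
Step 6: frontier [B–E 4, C–G 16, F–H 12, E–H 13] → take B–E (4); add E.
Step 7: frontier [C–G 16, F–H 12] → take F–H (12); add F.
Step 8: frontier [C–G 16] → take C–G (16); add C.
MST edges: A–G, G–I, H–I, D–H, B–H, B–E, F–H, C–G; total weight 2+7+12+4+8+4+12+16 = 65.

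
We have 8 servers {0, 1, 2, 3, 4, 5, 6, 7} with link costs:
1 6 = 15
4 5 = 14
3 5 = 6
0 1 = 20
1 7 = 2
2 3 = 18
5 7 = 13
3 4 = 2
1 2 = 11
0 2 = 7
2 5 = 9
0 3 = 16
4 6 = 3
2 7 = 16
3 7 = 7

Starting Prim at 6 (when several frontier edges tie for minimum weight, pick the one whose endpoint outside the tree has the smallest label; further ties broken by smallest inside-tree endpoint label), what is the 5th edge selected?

1-7

Prim, starting at 6.
Step 1: cheapest edge leaving the tree is 4 6 (3); add 4.
Step 2: cheapest edge leaving the tree is 3 4 (2); add 3.
Step 3: cheapest edge leaving the tree is 3 5 (6); add 5.
Step 4: cheapest edge leaving the tree is 3 7 (7); add 7.
Step 5: cheapest edge leaving the tree is 1 7 (2); add 1.
Step 6: cheapest edge leaving the tree is 2 5 (9); add 2.
Step 7: cheapest edge leaving the tree is 0 2 (7); add 0.
The 5th edge added is 1 7.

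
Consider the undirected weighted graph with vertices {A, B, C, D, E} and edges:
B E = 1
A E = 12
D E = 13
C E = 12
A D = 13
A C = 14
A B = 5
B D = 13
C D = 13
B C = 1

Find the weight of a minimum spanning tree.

20

Kruskal's algorithm — process edges by increasing weight (ties by edge label):
B C (1): add — endpoints in different components.
B E (1): add — endpoints in different components.
A B (5): add — endpoints in different components.
A E (12): skip — A and E already connected.
C E (12): skip — C and E already connected.
A D (13): add — endpoints in different components.
MST edges: B C, B E, A B, A D; total weight 1+1+5+13 = 20.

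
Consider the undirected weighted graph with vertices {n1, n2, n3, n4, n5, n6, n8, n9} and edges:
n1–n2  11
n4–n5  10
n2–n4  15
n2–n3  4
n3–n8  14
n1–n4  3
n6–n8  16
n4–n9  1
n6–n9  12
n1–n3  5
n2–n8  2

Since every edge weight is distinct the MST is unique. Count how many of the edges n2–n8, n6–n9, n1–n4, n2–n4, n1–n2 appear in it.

Sort edges by weight, then run Kruskal:
n4–n9 (1): add — endpoints in different components.
n2–n8 (2): add — endpoints in different components.
n1–n4 (3): add — endpoints in different components.
n2–n3 (4): add — endpoints in different components.
n1–n3 (5): add — endpoints in different components.
n4–n5 (10): add — endpoints in different components.
n1–n2 (11): skip — n2 and n1 already connected.
n6–n9 (12): add — endpoints in different components.
MST edge set: {n4–n9, n2–n8, n1–n4, n2–n3, n1–n3, n4–n5, n6–n9}.
Of the listed edges, {n2–n8, n6–n9, n1–n4} are in the MST → 3.

3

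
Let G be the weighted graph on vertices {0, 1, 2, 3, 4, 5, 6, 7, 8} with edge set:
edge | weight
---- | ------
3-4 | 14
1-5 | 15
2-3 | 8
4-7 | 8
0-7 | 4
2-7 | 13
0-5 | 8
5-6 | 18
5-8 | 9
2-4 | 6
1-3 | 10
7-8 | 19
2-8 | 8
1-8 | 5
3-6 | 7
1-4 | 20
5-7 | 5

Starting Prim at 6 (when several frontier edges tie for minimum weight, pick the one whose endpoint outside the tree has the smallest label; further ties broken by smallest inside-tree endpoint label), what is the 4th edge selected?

4-7

Prim's algorithm from 6:
Step 1: cheapest edge leaving the tree is 3-6 (7); add 3.
Step 2: cheapest edge leaving the tree is 2-3 (8); add 2.
Step 3: cheapest edge leaving the tree is 2-4 (6); add 4.
Step 4: cheapest edge leaving the tree is 4-7 (8); add 7.
Step 5: cheapest edge leaving the tree is 0-7 (4); add 0.
Step 6: cheapest edge leaving the tree is 5-7 (5); add 5.
Step 7: cheapest edge leaving the tree is 2-8 (8); add 8.
Step 8: cheapest edge leaving the tree is 1-8 (5); add 1.
The 4th edge added is 4-7.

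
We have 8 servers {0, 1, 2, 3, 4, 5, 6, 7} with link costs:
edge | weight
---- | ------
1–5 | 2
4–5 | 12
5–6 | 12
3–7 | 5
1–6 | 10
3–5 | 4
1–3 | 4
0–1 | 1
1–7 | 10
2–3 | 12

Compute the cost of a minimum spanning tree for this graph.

46

Kruskal's algorithm — process edges by increasing weight (ties by edge label):
0–1 (1): add — endpoints in different components.
1–5 (2): add — endpoints in different components.
1–3 (4): add — endpoints in different components.
3–5 (4): skip — 3 and 5 already connected.
3–7 (5): add — endpoints in different components.
1–6 (10): add — endpoints in different components.
1–7 (10): skip — 1 and 7 already connected.
2–3 (12): add — endpoints in different components.
4–5 (12): add — endpoints in different components.
MST edges: 0–1, 1–5, 1–3, 3–7, 1–6, 2–3, 4–5; total weight 1+2+4+5+10+12+12 = 46.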